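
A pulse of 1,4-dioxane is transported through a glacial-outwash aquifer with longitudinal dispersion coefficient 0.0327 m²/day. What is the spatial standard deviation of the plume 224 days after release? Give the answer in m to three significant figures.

Dispersive spreading gives a Gaussian with σ² = 2Dt; advection only shifts the center.
σ = √(2 × 0.0327 × 224) = 3.83 m.

3.83 m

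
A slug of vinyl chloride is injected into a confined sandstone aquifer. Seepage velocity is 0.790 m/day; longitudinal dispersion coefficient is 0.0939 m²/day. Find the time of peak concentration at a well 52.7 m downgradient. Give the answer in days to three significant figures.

For the 1D instantaneous-source solution, setting ∂C/∂t = 0 at fixed x gives v²t² + 2Dt − x² = 0, so t = (√(D² + v²x²) − D)/v².
√(D² + v²x²) = √(0.0939² + 0.790² × 52.7²) = 41.63; v² = 0.6241.
t = (41.63 − 0.0939)/0.6241 = 66.6 days (vs. the pure-advection estimate x/v = 66.7 d).

66.6 days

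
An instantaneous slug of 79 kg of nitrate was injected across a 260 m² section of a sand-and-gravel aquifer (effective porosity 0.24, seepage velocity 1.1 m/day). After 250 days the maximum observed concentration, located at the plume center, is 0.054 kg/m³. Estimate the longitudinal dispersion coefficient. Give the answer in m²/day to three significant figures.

0.175 m²/day

At the plume center C_max = M/(n_e·A·√(4πDt)), so D = M²/(4πt·(n_e·A·C_max)²).
n_e·A·C_max = 0.24 × 260 × 0.054 = 3.370 kg/m.
D = 79²/(4π × 250 × 3.370²) = 0.175 m²/day.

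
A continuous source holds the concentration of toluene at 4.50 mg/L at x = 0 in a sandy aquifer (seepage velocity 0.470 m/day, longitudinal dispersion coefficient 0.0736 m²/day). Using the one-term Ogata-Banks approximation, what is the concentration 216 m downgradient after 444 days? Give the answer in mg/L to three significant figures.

0.822 mg/L

For a continuous step input, C/C₀ ≈ ½·erfc((x−vt)/(2√(Dt))).
vt = 0.470 × 444 = 208.68 m and 2√(Dt) = 2√(0.0736 × 444) = 11.43 m.
Argument (x−vt)/(2√(Dt)) = (216 − 208.68)/11.43 = 0.6404; ½·erfc(0.6404) = 0.1826.
C = 4.50 × 0.1826 = 0.822 mg/L.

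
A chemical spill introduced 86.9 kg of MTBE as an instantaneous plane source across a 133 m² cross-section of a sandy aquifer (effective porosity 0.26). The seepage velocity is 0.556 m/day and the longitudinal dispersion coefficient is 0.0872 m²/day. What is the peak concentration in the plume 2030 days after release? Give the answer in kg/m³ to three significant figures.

0.0533 kg/m³

The peak of an instantaneous 1D plume sits at x = vt; there the Gaussian factor is 1 and C_max = M/(n_e·A·√(4πDt)), where n_e·A is the pore area the mass is dissolved in.
√(4πDt) = √(4π × 0.0872 × 2030) = 47.16 m, so C_max = 86.9/(0.26 × 133 × 47.16) = 0.0533 kg/m³.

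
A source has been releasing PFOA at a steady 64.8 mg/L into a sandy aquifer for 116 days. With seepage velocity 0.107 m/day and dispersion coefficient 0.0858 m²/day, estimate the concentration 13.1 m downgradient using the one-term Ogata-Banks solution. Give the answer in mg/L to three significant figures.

For a continuous step input, C/C₀ ≈ ½·erfc((x−vt)/(2√(Dt))).
vt = 0.107 × 116 = 12.412 m and 2√(Dt) = 2√(0.0858 × 116) = 6.310 m.
Argument (x−vt)/(2√(Dt)) = (13.1 − 12.412)/6.310 = 0.1090; ½·erfc(0.1090) = 0.4387.
C = 64.8 × 0.4387 = 28.4 mg/L.

28.4 mg/L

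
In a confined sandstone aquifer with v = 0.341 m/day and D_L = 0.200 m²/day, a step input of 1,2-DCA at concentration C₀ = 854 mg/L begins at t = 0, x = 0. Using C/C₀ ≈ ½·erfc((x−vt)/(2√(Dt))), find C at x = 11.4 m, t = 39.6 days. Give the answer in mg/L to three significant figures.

For a continuous step input, C/C₀ ≈ ½·erfc((x−vt)/(2√(Dt))).
vt = 0.341 × 39.6 = 13.5036 m and 2√(Dt) = 2√(0.200 × 39.6) = 5.628 m.
Argument (x−vt)/(2√(Dt)) = (11.4 − 13.5036)/5.628 = -0.3738; ½·erfc(-0.3738) = 0.7015.
C = 854 × 0.7015 = 599 mg/L.

599 mg/L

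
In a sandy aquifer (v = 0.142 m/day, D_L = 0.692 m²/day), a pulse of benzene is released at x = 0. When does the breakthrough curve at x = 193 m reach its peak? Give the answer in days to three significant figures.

1330 days

For the 1D instantaneous-source solution, setting ∂C/∂t = 0 at fixed x gives v²t² + 2Dt − x² = 0, so t = (√(D² + v²x²) − D)/v².
√(D² + v²x²) = √(0.692² + 0.142² × 193²) = 27.41; v² = 0.020164.
t = (27.41 − 0.692)/0.020164 = 1330 days (vs. the pure-advection estimate x/v = 1360 d).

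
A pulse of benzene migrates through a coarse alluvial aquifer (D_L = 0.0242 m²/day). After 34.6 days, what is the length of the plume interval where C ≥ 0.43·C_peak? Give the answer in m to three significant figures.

The plume is Gaussian with σ = √(2Dt) = √(2 × 0.0242 × 34.6) = 1.294 m.
C/C_peak = exp(−Δx²/(2σ²)) = 0.43 ⇒ Δx = σ·√(−2 ln 0.43) = 1.294 × 1.299 = 1.681 m.
Width = 2Δx = 3.36 m.

3.36 m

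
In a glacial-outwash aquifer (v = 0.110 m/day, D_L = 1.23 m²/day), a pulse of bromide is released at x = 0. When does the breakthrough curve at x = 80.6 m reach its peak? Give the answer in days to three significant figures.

For the 1D instantaneous-source solution, setting ∂C/∂t = 0 at fixed x gives v²t² + 2Dt − x² = 0, so t = (√(D² + v²x²) − D)/v².
√(D² + v²x²) = √(1.23² + 0.110² × 80.6²) = 8.951; v² = 0.0121.
t = (8.951 − 1.23)/0.0121 = 638 days (vs. the pure-advection estimate x/v = 733 d).

638 days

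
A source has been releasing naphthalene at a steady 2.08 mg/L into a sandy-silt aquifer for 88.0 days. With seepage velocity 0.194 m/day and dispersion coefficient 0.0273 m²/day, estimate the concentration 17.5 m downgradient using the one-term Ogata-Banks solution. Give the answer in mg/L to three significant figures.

For a continuous step input, C/C₀ ≈ ½·erfc((x−vt)/(2√(Dt))).
vt = 0.194 × 88.0 = 17.072 m and 2√(Dt) = 2√(0.0273 × 88.0) = 3.100 m.
Argument (x−vt)/(2√(Dt)) = (17.5 − 17.072)/3.100 = 0.1381; ½·erfc(0.1381) = 0.4226.
C = 2.08 × 0.4226 = 0.879 mg/L.

0.879 mg/L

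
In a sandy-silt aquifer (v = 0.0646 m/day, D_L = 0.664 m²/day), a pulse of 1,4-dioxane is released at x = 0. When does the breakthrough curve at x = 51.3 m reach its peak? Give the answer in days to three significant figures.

651 days

For the 1D instantaneous-source solution, setting ∂C/∂t = 0 at fixed x gives v²t² + 2Dt − x² = 0, so t = (√(D² + v²x²) − D)/v².
√(D² + v²x²) = √(0.664² + 0.0646² × 51.3²) = 3.380; v² = 0.00417316.
t = (3.380 − 0.664)/0.00417316 = 651 days (vs. the pure-advection estimate x/v = 794 d).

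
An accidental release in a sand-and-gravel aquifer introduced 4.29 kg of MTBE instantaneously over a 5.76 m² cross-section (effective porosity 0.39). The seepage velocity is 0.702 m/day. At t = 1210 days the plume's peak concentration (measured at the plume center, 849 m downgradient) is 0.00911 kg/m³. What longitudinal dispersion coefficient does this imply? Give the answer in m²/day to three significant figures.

2.89 m²/day

At the plume center C_max = M/(n_e·A·√(4πDt)), so D = M²/(4πt·(n_e·A·C_max)²).
n_e·A·C_max = 0.39 × 5.76 × 0.00911 = 0.02046 kg/m.
D = 4.29²/(4π × 1210 × 0.02046²) = 2.89 m²/day.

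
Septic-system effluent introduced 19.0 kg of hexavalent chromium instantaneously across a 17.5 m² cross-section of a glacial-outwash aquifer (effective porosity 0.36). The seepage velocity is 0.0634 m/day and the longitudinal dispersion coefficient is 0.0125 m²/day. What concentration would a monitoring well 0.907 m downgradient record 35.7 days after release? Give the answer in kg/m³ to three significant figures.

0.454 kg/m³

For an instantaneous plane source, C(x,t) = M/(n_e·A·√(4πDt)) · exp(−(x−vt)²/(4Dt)), with n_e·A the pore (flow) area.
Plume center vt = 0.0634 × 35.7 = 2.26338 m, so the well at 0.907 m is 1.35638 m upgradient of the peak.
√(4πDt) = 2.368 m, giving peak height M/(n_e·A·√(4πDt)) = 19.0/(0.36 × 17.5 × 2.368) = 1.274 kg/m³.
(x−vt)²/(4Dt) = (-1.35638)²/(4 × 0.0125 × 35.7) = 1.031; exp(−1.031) = 0.3567.
C = 1.274 × 0.3567 = 0.454 kg/m³.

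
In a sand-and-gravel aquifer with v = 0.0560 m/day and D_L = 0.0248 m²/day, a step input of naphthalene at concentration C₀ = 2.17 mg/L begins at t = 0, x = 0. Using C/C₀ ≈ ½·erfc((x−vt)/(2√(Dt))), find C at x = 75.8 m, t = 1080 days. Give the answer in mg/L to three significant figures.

For a continuous step input, C/C₀ ≈ ½·erfc((x−vt)/(2√(Dt))).
vt = 0.0560 × 1080 = 60.48 m and 2√(Dt) = 2√(0.0248 × 1080) = 10.35 m.
Argument (x−vt)/(2√(Dt)) = (75.8 − 60.48)/10.35 = 1.480; ½·erfc(1.480) = 0.01817.
C = 2.17 × 0.01817 = 0.0394 mg/L.

0.0394 mg/L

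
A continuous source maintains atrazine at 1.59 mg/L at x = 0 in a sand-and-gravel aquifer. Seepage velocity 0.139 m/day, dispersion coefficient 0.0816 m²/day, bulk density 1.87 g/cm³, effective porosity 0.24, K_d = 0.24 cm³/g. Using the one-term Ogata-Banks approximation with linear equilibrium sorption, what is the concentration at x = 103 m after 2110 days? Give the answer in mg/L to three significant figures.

Retardation factor R = 1 + ρ_b·K_d/n = 1 + 1.87 × 0.24/0.24 = 2.870.
Sorption retards both mechanisms: v_R = v/R = 0.04843 m/day, D_R = D/R = 0.02843 m²/day.
v_R·t = 0.04843 × 2110 = 102.1873 m; 2√(D_R t) = 15.49 m; argument = (103 − 102.1873)/15.49 = 0.05247.
C = C₀ × ½·erfc(0.05247) = 1.59 × 0.4704 = 0.748 mg/L.

0.748 mg/L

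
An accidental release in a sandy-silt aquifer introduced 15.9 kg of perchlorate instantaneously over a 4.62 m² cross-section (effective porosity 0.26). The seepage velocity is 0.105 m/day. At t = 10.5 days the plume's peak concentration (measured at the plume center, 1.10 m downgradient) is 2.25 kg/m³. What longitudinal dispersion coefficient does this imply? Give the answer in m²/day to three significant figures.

0.262 m²/day

At the plume center C_max = M/(n_e·A·√(4πDt)), so D = M²/(4πt·(n_e·A·C_max)²).
n_e·A·C_max = 0.26 × 4.62 × 2.25 = 2.703 kg/m.
D = 15.9²/(4π × 10.5 × 2.703²) = 0.262 m²/day.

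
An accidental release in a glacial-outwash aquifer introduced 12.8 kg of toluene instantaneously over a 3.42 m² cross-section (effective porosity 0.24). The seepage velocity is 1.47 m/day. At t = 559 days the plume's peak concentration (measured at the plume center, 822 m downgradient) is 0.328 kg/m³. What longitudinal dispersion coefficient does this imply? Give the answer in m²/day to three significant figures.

0.322 m²/day

At the plume center C_max = M/(n_e·A·√(4πDt)), so D = M²/(4πt·(n_e·A·C_max)²).
n_e·A·C_max = 0.24 × 3.42 × 0.328 = 0.2692 kg/m.
D = 12.8²/(4π × 559 × 0.2692²) = 0.322 m²/day.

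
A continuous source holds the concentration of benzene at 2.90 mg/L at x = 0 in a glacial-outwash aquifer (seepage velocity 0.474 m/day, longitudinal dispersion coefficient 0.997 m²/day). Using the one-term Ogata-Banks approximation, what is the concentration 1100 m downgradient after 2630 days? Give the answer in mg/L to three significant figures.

For a continuous step input, C/C₀ ≈ ½·erfc((x−vt)/(2√(Dt))).
vt = 0.474 × 2630 = 1246.62 m and 2√(Dt) = 2√(0.997 × 2630) = 102.4 m.
Argument (x−vt)/(2√(Dt)) = (1100 − 1246.62)/102.4 = -1.432; ½·erfc(-1.432) = 0.9786.
C = 2.90 × 0.9786 = 2.84 mg/L.

2.84 mg/L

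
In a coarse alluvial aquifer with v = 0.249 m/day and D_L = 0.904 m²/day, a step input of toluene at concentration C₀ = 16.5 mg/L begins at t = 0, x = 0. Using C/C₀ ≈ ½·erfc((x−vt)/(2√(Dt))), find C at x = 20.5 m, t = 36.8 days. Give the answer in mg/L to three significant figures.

1.36 mg/L

For a continuous step input, C/C₀ ≈ ½·erfc((x−vt)/(2√(Dt))).
vt = 0.249 × 36.8 = 9.1632 m and 2√(Dt) = 2√(0.904 × 36.8) = 11.54 m.
Argument (x−vt)/(2√(Dt)) = (20.5 − 9.1632)/11.54 = 0.9824; ½·erfc(0.9824) = 0.08237.
C = 16.5 × 0.08237 = 1.36 mg/L.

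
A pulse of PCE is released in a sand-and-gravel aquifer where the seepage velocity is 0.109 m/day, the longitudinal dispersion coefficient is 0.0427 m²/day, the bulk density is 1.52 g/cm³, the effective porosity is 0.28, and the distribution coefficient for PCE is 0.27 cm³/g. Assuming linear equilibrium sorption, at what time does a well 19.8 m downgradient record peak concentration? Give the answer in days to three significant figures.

439 days

Retardation factor R = 1 + ρ_b·K_d/n = 1 + 1.52 × 0.27/0.28 = 2.466.
Sorption retards both mechanisms: v_R = v/R = 0.04420 m/day, D_R = D/R = 0.01732 m²/day.
Peak time from v_R²t² + 2D_R t − x² = 0: t = (√(D_R² + v_R²x²) − D_R)/v_R².
√(D_R² + v_R²x²) = √(0.01732² + 0.04420² × 19.8²) = 0.8753; v_R² = 0.001954.
t = (0.8753 − 0.01732)/0.001954 = 439 days.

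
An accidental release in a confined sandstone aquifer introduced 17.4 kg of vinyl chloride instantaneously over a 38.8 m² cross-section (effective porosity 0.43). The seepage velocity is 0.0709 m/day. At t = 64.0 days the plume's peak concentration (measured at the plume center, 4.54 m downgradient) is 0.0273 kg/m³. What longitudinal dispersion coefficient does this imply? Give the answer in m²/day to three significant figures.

At the plume center C_max = M/(n_e·A·√(4πDt)), so D = M²/(4πt·(n_e·A·C_max)²).
n_e·A·C_max = 0.43 × 38.8 × 0.0273 = 0.4555 kg/m.
D = 17.4²/(4π × 64.0 × 0.4555²) = 1.81 m²/day.

1.81 m²/day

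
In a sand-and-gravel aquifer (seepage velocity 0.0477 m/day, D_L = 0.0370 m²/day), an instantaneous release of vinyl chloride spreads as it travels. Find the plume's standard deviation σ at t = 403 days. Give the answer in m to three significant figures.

Dispersive spreading gives a Gaussian with σ² = 2Dt; advection only shifts the center.
σ = √(2 × 0.0370 × 403) = 5.46 m.

5.46 m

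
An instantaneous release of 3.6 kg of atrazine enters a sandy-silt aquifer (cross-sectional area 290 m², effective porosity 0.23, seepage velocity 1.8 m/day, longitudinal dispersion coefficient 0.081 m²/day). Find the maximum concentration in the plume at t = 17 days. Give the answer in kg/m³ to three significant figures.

The peak of an instantaneous 1D plume sits at x = vt; there the Gaussian factor is 1 and C_max = M/(n_e·A·√(4πDt)), where n_e·A is the pore area the mass is dissolved in.
√(4πDt) = √(4π × 0.081 × 17) = 4.160 m, so C_max = 3.6/(0.23 × 290 × 4.160) = 0.0130 kg/m³.

0.0130 kg/m³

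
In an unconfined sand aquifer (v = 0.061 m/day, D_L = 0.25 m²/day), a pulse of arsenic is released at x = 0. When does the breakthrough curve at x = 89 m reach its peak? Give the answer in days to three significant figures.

For the 1D instantaneous-source solution, setting ∂C/∂t = 0 at fixed x gives v²t² + 2Dt − x² = 0, so t = (√(D² + v²x²) − D)/v².
√(D² + v²x²) = √(0.25² + 0.061² × 89²) = 5.435; v² = 0.003721.
t = (5.435 − 0.25)/0.003721 = 1390 days (vs. the pure-advection estimate x/v = 1460 d).

1390 days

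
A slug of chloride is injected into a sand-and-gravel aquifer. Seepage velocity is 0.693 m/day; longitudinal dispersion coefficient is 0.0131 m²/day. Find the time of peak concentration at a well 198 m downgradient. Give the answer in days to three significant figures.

For the 1D instantaneous-source solution, setting ∂C/∂t = 0 at fixed x gives v²t² + 2Dt − x² = 0, so t = (√(D² + v²x²) − D)/v².
√(D² + v²x²) = √(0.0131² + 0.693² × 198²) = 137.2; v² = 0.480249.
t = (137.2 − 0.0131)/0.480249 = 286 days (vs. the pure-advection estimate x/v = 286 d).

286 days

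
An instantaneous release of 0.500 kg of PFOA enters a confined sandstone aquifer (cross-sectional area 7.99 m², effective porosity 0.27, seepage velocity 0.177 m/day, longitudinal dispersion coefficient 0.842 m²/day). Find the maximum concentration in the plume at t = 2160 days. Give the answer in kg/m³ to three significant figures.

0.00153 kg/m³

The peak of an instantaneous 1D plume sits at x = vt; there the Gaussian factor is 1 and C_max = M/(n_e·A·√(4πDt)), where n_e·A is the pore area the mass is dissolved in.
√(4πDt) = √(4π × 0.842 × 2160) = 151.2 m, so C_max = 0.500/(0.27 × 7.99 × 151.2) = 0.00153 kg/m³.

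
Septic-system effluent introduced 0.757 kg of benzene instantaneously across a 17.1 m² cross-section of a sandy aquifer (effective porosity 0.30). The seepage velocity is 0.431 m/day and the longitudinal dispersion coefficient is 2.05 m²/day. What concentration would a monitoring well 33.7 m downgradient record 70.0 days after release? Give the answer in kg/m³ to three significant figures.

0.00340 kg/m³

For an instantaneous plane source, C(x,t) = M/(n_e·A·√(4πDt)) · exp(−(x−vt)²/(4Dt)), with n_e·A the pore (flow) area.
Plume center vt = 0.431 × 70.0 = 30.17 m, so the well at 33.7 m is 3.53 m downgradient of the peak.
√(4πDt) = 42.46 m, giving peak height M/(n_e·A·√(4πDt)) = 0.757/(0.30 × 17.1 × 42.46) = 0.003475 kg/m³.
(x−vt)²/(4Dt) = (3.53)²/(4 × 2.05 × 70.0) = 0.02171; exp(−0.02171) = 0.9785.
C = 0.003475 × 0.9785 = 0.00340 kg/m³.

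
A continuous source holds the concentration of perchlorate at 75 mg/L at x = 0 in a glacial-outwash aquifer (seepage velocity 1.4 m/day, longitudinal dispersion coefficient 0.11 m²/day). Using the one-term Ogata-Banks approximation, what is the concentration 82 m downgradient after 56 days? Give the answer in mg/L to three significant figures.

11.4 mg/L

For a continuous step input, C/C₀ ≈ ½·erfc((x−vt)/(2√(Dt))).
vt = 1.4 × 56 = 78.4 m and 2√(Dt) = 2√(0.11 × 56) = 4.964 m.
Argument (x−vt)/(2√(Dt)) = (82 − 78.4)/4.964 = 0.7252; ½·erfc(0.7252) = 0.1525.
C = 75 × 0.1525 = 11.4 mg/L.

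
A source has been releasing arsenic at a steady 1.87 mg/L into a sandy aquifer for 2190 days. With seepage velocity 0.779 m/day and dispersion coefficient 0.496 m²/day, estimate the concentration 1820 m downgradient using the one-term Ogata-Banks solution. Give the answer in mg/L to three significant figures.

For a continuous step input, C/C₀ ≈ ½·erfc((x−vt)/(2√(Dt))).
vt = 0.779 × 2190 = 1706.01 m and 2√(Dt) = 2√(0.496 × 2190) = 65.92 m.
Argument (x−vt)/(2√(Dt)) = (1820 − 1706.01)/65.92 = 1.729; ½·erfc(1.729) = 0.007239.
C = 1.87 × 0.007239 = 0.0135 mg/L.

0.0135 mg/L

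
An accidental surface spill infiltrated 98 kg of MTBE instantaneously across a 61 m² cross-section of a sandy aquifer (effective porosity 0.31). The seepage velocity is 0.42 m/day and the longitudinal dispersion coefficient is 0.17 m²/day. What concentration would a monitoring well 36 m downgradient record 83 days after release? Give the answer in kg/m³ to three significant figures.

For an instantaneous plane source, C(x,t) = M/(n_e·A·√(4πDt)) · exp(−(x−vt)²/(4Dt)), with n_e·A the pore (flow) area.
Plume center vt = 0.42 × 83 = 34.86 m, so the well at 36 m is 1.14 m downgradient of the peak.
√(4πDt) = 13.32 m, giving peak height M/(n_e·A·√(4πDt)) = 98/(0.31 × 61 × 13.32) = 0.3891 kg/m³.
(x−vt)²/(4Dt) = (1.14)²/(4 × 0.17 × 83) = 0.02303; exp(−0.02303) = 0.9772.
C = 0.3891 × 0.9772 = 0.380 kg/m³.

0.380 kg/m³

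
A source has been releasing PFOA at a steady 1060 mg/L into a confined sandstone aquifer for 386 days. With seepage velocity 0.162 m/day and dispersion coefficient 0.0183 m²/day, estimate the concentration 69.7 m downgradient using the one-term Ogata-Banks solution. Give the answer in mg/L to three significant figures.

30.0 mg/L

For a continuous step input, C/C₀ ≈ ½·erfc((x−vt)/(2√(Dt))).
vt = 0.162 × 386 = 62.532 m and 2√(Dt) = 2√(0.0183 × 386) = 5.316 m.
Argument (x−vt)/(2√(Dt)) = (69.7 − 62.532)/5.316 = 1.348; ½·erfc(1.348) = 0.02830.
C = 1060 × 0.02830 = 30.0 mg/L.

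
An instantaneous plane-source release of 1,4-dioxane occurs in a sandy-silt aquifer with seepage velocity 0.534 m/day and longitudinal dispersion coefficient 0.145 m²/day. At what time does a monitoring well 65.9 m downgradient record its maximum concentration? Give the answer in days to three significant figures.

123 days

For the 1D instantaneous-source solution, setting ∂C/∂t = 0 at fixed x gives v²t² + 2Dt − x² = 0, so t = (√(D² + v²x²) − D)/v².
√(D² + v²x²) = √(0.145² + 0.534² × 65.9²) = 35.19; v² = 0.285156.
t = (35.19 − 0.145)/0.285156 = 123 days (vs. the pure-advection estimate x/v = 123 d).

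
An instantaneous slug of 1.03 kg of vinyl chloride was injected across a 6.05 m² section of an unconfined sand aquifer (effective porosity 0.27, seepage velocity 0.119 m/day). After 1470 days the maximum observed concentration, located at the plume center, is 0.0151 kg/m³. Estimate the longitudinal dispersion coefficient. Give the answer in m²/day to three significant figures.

0.0944 m²/day

At the plume center C_max = M/(n_e·A·√(4πDt)), so D = M²/(4πt·(n_e·A·C_max)²).
n_e·A·C_max = 0.27 × 6.05 × 0.0151 = 0.02467 kg/m.
D = 1.03²/(4π × 1470 × 0.02467²) = 0.0944 m²/day.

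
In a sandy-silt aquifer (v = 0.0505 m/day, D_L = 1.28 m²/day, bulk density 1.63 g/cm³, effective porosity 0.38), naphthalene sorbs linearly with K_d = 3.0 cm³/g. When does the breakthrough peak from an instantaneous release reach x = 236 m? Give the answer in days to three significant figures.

Retardation factor R = 1 + ρ_b·K_d/n = 1 + 1.63 × 3.0/0.38 = 13.87.
Sorption retards both mechanisms: v_R = v/R = 0.003641 m/day, D_R = D/R = 0.09229 m²/day.
Peak time from v_R²t² + 2D_R t − x² = 0: t = (√(D_R² + v_R²x²) − D_R)/v_R².
√(D_R² + v_R²x²) = √(0.09229² + 0.003641² × 236²) = 0.8642; v_R² = 1.326e-05.
t = (0.8642 − 0.09229)/1.326e-05 = 58200 days.

58200 days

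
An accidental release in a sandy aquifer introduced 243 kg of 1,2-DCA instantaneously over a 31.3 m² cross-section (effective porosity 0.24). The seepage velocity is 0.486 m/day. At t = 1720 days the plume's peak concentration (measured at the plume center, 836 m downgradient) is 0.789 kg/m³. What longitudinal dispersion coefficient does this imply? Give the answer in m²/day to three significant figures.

At the plume center C_max = M/(n_e·A·√(4πDt)), so D = M²/(4πt·(n_e·A·C_max)²).
n_e·A·C_max = 0.24 × 31.3 × 0.789 = 5.927 kg/m.
D = 243²/(4π × 1720 × 5.927²) = 0.0778 m²/day.

0.0778 m²/day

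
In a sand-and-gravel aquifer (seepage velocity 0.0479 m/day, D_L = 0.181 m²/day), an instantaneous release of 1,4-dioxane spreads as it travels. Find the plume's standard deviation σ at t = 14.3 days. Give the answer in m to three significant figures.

Dispersive spreading gives a Gaussian with σ² = 2Dt; advection only shifts the center.
σ = √(2 × 0.181 × 14.3) = 2.28 m.

2.28 m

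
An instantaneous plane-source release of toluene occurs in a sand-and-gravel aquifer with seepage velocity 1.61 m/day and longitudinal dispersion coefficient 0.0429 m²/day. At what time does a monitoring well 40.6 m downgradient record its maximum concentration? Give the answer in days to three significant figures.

25.2 days

For the 1D instantaneous-source solution, setting ∂C/∂t = 0 at fixed x gives v²t² + 2Dt − x² = 0, so t = (√(D² + v²x²) − D)/v².
√(D² + v²x²) = √(0.0429² + 1.61² × 40.6²) = 65.37; v² = 2.5921.
t = (65.37 − 0.0429)/2.5921 = 25.2 days (vs. the pure-advection estimate x/v = 25.2 d).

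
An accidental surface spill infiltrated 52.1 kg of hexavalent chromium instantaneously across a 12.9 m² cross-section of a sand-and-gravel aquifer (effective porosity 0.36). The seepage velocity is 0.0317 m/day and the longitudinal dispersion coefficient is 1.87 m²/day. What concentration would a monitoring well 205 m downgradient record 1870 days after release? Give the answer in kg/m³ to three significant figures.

0.0117 kg/m³

For an instantaneous plane source, C(x,t) = M/(n_e·A·√(4πDt)) · exp(−(x−vt)²/(4Dt)), with n_e·A the pore (flow) area.
Plume center vt = 0.0317 × 1870 = 59.279 m, so the well at 205 m is 145.721 m downgradient of the peak.
√(4πDt) = 209.6 m, giving peak height M/(n_e·A·√(4πDt)) = 52.1/(0.36 × 12.9 × 209.6) = 0.05352 kg/m³.
(x−vt)²/(4Dt) = (145.721)²/(4 × 1.87 × 1870) = 1.518; exp(−1.518) = 0.2191.
C = 0.05352 × 0.2191 = 0.0117 kg/m³.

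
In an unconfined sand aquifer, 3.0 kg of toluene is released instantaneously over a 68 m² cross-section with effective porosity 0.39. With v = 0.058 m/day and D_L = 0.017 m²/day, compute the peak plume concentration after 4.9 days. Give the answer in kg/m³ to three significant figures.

The peak of an instantaneous 1D plume sits at x = vt; there the Gaussian factor is 1 and C_max = M/(n_e·A·√(4πDt)), where n_e·A is the pore area the mass is dissolved in.
√(4πDt) = √(4π × 0.017 × 4.9) = 1.023 m, so C_max = 3.0/(0.39 × 68 × 1.023) = 0.111 kg/m³.

0.111 kg/m³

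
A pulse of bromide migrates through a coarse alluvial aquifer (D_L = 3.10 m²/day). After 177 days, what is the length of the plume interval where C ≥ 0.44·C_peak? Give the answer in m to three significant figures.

The plume is Gaussian with σ = √(2Dt) = √(2 × 3.10 × 177) = 33.13 m.
C/C_peak = exp(−Δx²/(2σ²)) = 0.44 ⇒ Δx = σ·√(−2 ln 0.44) = 33.13 × 1.281 = 42.44 m.
Width = 2Δx = 84.9 m.

84.9 m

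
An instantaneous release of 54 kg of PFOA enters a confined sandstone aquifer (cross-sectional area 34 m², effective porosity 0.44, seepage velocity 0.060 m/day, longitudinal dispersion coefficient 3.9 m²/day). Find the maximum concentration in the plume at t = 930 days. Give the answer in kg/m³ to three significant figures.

0.0169 kg/m³

The peak of an instantaneous 1D plume sits at x = vt; there the Gaussian factor is 1 and C_max = M/(n_e·A·√(4πDt)), where n_e·A is the pore area the mass is dissolved in.
√(4πDt) = √(4π × 3.9 × 930) = 213.5 m, so C_max = 54/(0.44 × 34 × 213.5) = 0.0169 kg/m³.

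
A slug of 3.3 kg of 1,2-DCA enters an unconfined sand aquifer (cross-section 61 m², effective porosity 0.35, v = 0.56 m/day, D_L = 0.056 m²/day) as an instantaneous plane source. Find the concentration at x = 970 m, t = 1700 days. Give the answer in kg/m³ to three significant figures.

For an instantaneous plane source, C(x,t) = M/(n_e·A·√(4πDt)) · exp(−(x−vt)²/(4Dt)), with n_e·A the pore (flow) area.
Plume center vt = 0.56 × 1700 = 952 m, so the well at 970 m is 18 m downgradient of the peak.
√(4πDt) = 34.59 m, giving peak height M/(n_e·A·√(4πDt)) = 3.3/(0.35 × 61 × 34.59) = 0.004469 kg/m³.
(x−vt)²/(4Dt) = (18)²/(4 × 0.056 × 1700) = 0.8508; exp(−0.8508) = 0.4271.
C = 0.004469 × 0.4271 = 0.00191 kg/m³.

0.00191 kg/m³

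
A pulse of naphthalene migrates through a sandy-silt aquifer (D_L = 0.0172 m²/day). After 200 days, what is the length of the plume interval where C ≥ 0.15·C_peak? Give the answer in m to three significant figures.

10.2 m

The plume is Gaussian with σ = √(2Dt) = √(2 × 0.0172 × 200) = 2.623 m.
C/C_peak = exp(−Δx²/(2σ²)) = 0.15 ⇒ Δx = σ·√(−2 ln 0.15) = 2.623 × 1.948 = 5.110 m.
Width = 2Δx = 10.2 m.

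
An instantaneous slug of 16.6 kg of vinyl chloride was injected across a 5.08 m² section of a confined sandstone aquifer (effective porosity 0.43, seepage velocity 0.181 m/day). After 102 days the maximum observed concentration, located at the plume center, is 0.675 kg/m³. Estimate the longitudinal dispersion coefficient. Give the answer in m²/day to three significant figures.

0.0989 m²/day

At the plume center C_max = M/(n_e·A·√(4πDt)), so D = M²/(4πt·(n_e·A·C_max)²).
n_e·A·C_max = 0.43 × 5.08 × 0.675 = 1.474 kg/m.
D = 16.6²/(4π × 102 × 1.474²) = 0.0989 m²/day.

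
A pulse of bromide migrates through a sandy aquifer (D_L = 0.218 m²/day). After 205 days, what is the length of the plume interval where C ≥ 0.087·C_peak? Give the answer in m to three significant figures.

41.8 m

The plume is Gaussian with σ = √(2Dt) = √(2 × 0.218 × 205) = 9.454 m.
C/C_peak = exp(−Δx²/(2σ²)) = 0.087 ⇒ Δx = σ·√(−2 ln 0.087) = 9.454 × 2.210 = 20.89 m.
Width = 2Δx = 41.8 m.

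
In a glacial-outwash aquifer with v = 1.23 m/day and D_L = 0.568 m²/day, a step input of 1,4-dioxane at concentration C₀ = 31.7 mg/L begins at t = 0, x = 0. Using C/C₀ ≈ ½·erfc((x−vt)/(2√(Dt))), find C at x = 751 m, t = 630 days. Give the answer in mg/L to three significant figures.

25.8 mg/L

For a continuous step input, C/C₀ ≈ ½·erfc((x−vt)/(2√(Dt))).
vt = 1.23 × 630 = 774.9 m and 2√(Dt) = 2√(0.568 × 630) = 37.83 m.
Argument (x−vt)/(2√(Dt)) = (751 − 774.9)/37.83 = -0.6318; ½·erfc(-0.6318) = 0.8142.
C = 31.7 × 0.8142 = 25.8 mg/L.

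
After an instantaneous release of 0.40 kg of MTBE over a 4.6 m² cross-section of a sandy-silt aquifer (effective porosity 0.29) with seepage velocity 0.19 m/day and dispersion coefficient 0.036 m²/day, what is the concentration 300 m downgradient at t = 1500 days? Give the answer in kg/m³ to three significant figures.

For an instantaneous plane source, C(x,t) = M/(n_e·A·√(4πDt)) · exp(−(x−vt)²/(4Dt)), with n_e·A the pore (flow) area.
Plume center vt = 0.19 × 1500 = 285 m, so the well at 300 m is 15 m downgradient of the peak.
√(4πDt) = 26.05 m, giving peak height M/(n_e·A·√(4πDt)) = 0.40/(0.29 × 4.6 × 26.05) = 0.01151 kg/m³.
(x−vt)²/(4Dt) = (15)²/(4 × 0.036 × 1500) = 1.042; exp(−1.042) = 0.3527.
C = 0.01151 × 0.3527 = 0.00406 kg/m³.

0.00406 kg/m³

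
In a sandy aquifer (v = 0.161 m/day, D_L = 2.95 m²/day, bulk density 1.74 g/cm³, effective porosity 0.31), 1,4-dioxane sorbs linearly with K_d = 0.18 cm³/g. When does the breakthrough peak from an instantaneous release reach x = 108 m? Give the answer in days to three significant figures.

Retardation factor R = 1 + ρ_b·K_d/n = 1 + 1.74 × 0.18/0.31 = 2.010.
Sorption retards both mechanisms: v_R = v/R = 0.08010 m/day, D_R = D/R = 1.468 m²/day.
Peak time from v_R²t² + 2D_R t − x² = 0: t = (√(D_R² + v_R²x²) − D_R)/v_R².
√(D_R² + v_R²x²) = √(1.468² + 0.08010² × 108²) = 8.774; v_R² = 0.006416.
t = (8.774 − 1.468)/0.006416 = 1140 days.

1140 days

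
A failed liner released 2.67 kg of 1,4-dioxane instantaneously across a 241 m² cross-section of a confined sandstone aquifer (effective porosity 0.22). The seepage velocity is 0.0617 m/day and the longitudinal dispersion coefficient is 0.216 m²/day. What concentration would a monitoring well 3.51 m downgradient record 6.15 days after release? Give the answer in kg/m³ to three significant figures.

For an instantaneous plane source, C(x,t) = M/(n_e·A·√(4πDt)) · exp(−(x−vt)²/(4Dt)), with n_e·A the pore (flow) area.
Plume center vt = 0.0617 × 6.15 = 0.379455 m, so the well at 3.51 m is 3.130545 m downgradient of the peak.
√(4πDt) = 4.086 m, giving peak height M/(n_e·A·√(4πDt)) = 2.67/(0.22 × 241 × 4.086) = 0.01232 kg/m³.
(x−vt)²/(4Dt) = (3.130545)²/(4 × 0.216 × 6.15) = 1.844; exp(−1.844) = 0.1582.
C = 0.01232 × 0.1582 = 0.00195 kg/m³.

0.00195 kg/m³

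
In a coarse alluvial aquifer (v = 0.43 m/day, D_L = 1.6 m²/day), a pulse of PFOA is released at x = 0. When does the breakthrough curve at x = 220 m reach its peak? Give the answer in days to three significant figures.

For the 1D instantaneous-source solution, setting ∂C/∂t = 0 at fixed x gives v²t² + 2Dt − x² = 0, so t = (√(D² + v²x²) − D)/v².
√(D² + v²x²) = √(1.6² + 0.43² × 220²) = 94.61; v² = 0.1849.
t = (94.61 − 1.6)/0.1849 = 503 days (vs. the pure-advection estimate x/v = 512 d).

503 days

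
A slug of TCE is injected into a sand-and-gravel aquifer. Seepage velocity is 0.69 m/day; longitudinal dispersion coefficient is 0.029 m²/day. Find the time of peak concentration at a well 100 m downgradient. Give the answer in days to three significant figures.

145 days

For the 1D instantaneous-source solution, setting ∂C/∂t = 0 at fixed x gives v²t² + 2Dt − x² = 0, so t = (√(D² + v²x²) − D)/v².
√(D² + v²x²) = √(0.029² + 0.69² × 100²) = 69.00; v² = 0.4761.
t = (69.00 − 0.029)/0.4761 = 145 days (vs. the pure-advection estimate x/v = 145 d).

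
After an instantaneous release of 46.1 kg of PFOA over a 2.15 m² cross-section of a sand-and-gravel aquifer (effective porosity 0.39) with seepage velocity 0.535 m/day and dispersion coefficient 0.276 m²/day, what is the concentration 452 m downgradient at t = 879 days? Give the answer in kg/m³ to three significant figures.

For an instantaneous plane source, C(x,t) = M/(n_e·A·√(4πDt)) · exp(−(x−vt)²/(4Dt)), with n_e·A the pore (flow) area.
Plume center vt = 0.535 × 879 = 470.265 m, so the well at 452 m is 18.265 m upgradient of the peak.
√(4πDt) = 55.21 m, giving peak height M/(n_e·A·√(4πDt)) = 46.1/(0.39 × 2.15 × 55.21) = 0.9958 kg/m³.
(x−vt)²/(4Dt) = (-18.265)²/(4 × 0.276 × 879) = 0.3438; exp(−0.3438) = 0.7091.
C = 0.9958 × 0.7091 = 0.706 kg/m³.

0.706 kg/m³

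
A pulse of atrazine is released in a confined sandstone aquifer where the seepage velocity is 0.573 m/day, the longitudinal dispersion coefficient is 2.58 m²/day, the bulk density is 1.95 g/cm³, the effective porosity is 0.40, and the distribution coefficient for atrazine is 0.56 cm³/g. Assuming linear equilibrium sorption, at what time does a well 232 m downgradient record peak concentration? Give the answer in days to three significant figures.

1480 days

Retardation factor R = 1 + ρ_b·K_d/n = 1 + 1.95 × 0.56/0.40 = 3.730.
Sorption retards both mechanisms: v_R = v/R = 0.1536 m/day, D_R = D/R = 0.6917 m²/day.
Peak time from v_R²t² + 2D_R t − x² = 0: t = (√(D_R² + v_R²x²) − D_R)/v_R².
√(D_R² + v_R²x²) = √(0.6917² + 0.1536² × 232²) = 35.64; v_R² = 0.02359.
t = (35.64 − 0.6917)/0.02359 = 1480 days.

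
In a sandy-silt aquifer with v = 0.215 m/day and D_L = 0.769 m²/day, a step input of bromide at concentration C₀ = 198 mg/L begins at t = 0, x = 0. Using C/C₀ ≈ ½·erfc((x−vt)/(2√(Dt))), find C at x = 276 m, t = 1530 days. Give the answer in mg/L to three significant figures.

For a continuous step input, C/C₀ ≈ ½·erfc((x−vt)/(2√(Dt))).
vt = 0.215 × 1530 = 328.95 m and 2√(Dt) = 2√(0.769 × 1530) = 68.60 m.
Argument (x−vt)/(2√(Dt)) = (276 − 328.95)/68.60 = -0.7719; ½·erfc(-0.7719) = 0.8625.
C = 198 × 0.8625 = 171 mg/L.

171 mg/L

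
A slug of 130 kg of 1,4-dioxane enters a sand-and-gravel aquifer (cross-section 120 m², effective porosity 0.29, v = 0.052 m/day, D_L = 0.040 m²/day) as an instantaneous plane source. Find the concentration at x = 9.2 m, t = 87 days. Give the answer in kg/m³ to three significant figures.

0.117 kg/m³

For an instantaneous plane source, C(x,t) = M/(n_e·A·√(4πDt)) · exp(−(x−vt)²/(4Dt)), with n_e·A the pore (flow) area.
Plume center vt = 0.052 × 87 = 4.524 m, so the well at 9.2 m is 4.676 m downgradient of the peak.
√(4πDt) = 6.613 m, giving peak height M/(n_e·A·√(4πDt)) = 130/(0.29 × 120 × 6.613) = 0.5649 kg/m³.
(x−vt)²/(4Dt) = (4.676)²/(4 × 0.040 × 87) = 1.571; exp(−1.571) = 0.2078.
C = 0.5649 × 0.2078 = 0.117 kg/m³.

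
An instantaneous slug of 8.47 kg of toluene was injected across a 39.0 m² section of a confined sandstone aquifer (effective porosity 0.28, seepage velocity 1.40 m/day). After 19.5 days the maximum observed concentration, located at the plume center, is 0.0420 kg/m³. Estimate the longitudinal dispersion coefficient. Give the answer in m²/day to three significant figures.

1.39 m²/day

At the plume center C_max = M/(n_e·A·√(4πDt)), so D = M²/(4πt·(n_e·A·C_max)²).
n_e·A·C_max = 0.28 × 39.0 × 0.0420 = 0.4586 kg/m.
D = 8.47²/(4π × 19.5 × 0.4586²) = 1.39 m²/day.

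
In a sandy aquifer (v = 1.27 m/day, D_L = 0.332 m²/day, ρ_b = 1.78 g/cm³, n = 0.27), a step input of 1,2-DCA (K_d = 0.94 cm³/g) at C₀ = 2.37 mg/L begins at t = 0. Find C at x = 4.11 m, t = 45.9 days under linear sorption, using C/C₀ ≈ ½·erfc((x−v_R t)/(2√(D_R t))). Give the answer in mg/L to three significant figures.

Retardation factor R = 1 + ρ_b·K_d/n = 1 + 1.78 × 0.94/0.27 = 7.197.
Sorption retards both mechanisms: v_R = v/R = 0.1765 m/day, D_R = D/R = 0.04613 m²/day.
v_R·t = 0.1765 × 45.9 = 8.10135 m; 2√(D_R t) = 2.910 m; argument = (4.11 − 8.10135)/2.910 = -1.372.
C = C₀ × ½·erfc(-1.372) = 2.37 × 0.9738 = 2.31 mg/L.

2.31 mg/L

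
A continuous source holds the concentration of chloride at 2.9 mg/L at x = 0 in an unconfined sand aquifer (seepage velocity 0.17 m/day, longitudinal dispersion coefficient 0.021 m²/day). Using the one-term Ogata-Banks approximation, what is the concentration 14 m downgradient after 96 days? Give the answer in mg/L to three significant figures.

2.54 mg/L

For a continuous step input, C/C₀ ≈ ½·erfc((x−vt)/(2√(Dt))).
vt = 0.17 × 96 = 16.32 m and 2√(Dt) = 2√(0.021 × 96) = 2.840 m.
Argument (x−vt)/(2√(Dt)) = (14 − 16.32)/2.840 = -0.8169; ½·erfc(-0.8169) = 0.8760.
C = 2.9 × 0.8760 = 2.54 mg/L.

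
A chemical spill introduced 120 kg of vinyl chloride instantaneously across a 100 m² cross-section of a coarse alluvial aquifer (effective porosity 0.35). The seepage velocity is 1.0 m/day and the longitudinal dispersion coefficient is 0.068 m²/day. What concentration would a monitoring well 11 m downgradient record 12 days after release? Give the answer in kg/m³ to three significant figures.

0.788 kg/m³

For an instantaneous plane source, C(x,t) = M/(n_e·A·√(4πDt)) · exp(−(x−vt)²/(4Dt)), with n_e·A the pore (flow) area.
Plume center vt = 1.0 × 12 = 12 m, so the well at 11 m is 1 m upgradient of the peak.
√(4πDt) = 3.202 m, giving peak height M/(n_e·A·√(4πDt)) = 120/(0.35 × 100 × 3.202) = 1.071 kg/m³.
(x−vt)²/(4Dt) = (-1)²/(4 × 0.068 × 12) = 0.3064; exp(−0.3064) = 0.7361.
C = 1.071 × 0.7361 = 0.788 kg/m³.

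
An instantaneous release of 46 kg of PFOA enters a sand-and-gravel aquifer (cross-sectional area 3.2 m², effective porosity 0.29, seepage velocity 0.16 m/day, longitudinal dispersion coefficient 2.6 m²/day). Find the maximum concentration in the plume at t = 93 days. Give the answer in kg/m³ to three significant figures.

0.899 kg/m³

The peak of an instantaneous 1D plume sits at x = vt; there the Gaussian factor is 1 and C_max = M/(n_e·A·√(4πDt)), where n_e·A is the pore area the mass is dissolved in.
√(4πDt) = √(4π × 2.6 × 93) = 55.12 m, so C_max = 46/(0.29 × 3.2 × 55.12) = 0.899 kg/m³.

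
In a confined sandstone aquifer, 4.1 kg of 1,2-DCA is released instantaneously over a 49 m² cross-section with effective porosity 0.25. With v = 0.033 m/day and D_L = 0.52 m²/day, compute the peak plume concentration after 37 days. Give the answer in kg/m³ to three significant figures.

0.0215 kg/m³

The peak of an instantaneous 1D plume sits at x = vt; there the Gaussian factor is 1 and C_max = M/(n_e·A·√(4πDt)), where n_e·A is the pore area the mass is dissolved in.
√(4πDt) = √(4π × 0.52 × 37) = 15.55 m, so C_max = 4.1/(0.25 × 49 × 15.55) = 0.0215 kg/m³.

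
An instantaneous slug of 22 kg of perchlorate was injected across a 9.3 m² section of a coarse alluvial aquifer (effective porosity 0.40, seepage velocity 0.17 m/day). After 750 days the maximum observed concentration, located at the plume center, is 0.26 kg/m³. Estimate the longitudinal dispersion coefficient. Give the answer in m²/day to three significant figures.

At the plume center C_max = M/(n_e·A·√(4πDt)), so D = M²/(4πt·(n_e·A·C_max)²).
n_e·A·C_max = 0.40 × 9.3 × 0.26 = 0.9672 kg/m.
D = 22²/(4π × 750 × 0.9672²) = 0.0549 m²/day.

0.0549 m²/day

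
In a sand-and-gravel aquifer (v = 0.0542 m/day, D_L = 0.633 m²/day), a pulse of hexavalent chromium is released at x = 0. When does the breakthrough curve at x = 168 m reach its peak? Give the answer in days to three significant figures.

For the 1D instantaneous-source solution, setting ∂C/∂t = 0 at fixed x gives v²t² + 2Dt − x² = 0, so t = (√(D² + v²x²) − D)/v².
√(D² + v²x²) = √(0.633² + 0.0542² × 168²) = 9.128; v² = 0.00293764.
t = (9.128 − 0.633)/0.00293764 = 2890 days (vs. the pure-advection estimate x/v = 3100 d).

2890 days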